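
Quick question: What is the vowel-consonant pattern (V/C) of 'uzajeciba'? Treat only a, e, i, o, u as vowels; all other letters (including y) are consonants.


Letter mapping: u = V, z = C, a = V, j = C, e = V, c = C, i = V, b = C, a = V.

VCVCVCVCV


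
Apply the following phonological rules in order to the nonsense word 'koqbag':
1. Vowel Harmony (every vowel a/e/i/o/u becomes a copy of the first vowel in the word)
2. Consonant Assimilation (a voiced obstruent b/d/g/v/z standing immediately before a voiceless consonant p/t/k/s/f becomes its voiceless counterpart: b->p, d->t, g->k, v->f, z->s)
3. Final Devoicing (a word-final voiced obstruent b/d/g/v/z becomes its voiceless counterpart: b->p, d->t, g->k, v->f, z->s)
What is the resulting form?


Starting form: 'koqbag'
Rule 1: Vowel Harmony: all vowels become 'o' (matching first vowel). 'koqbag' -> 'koqbog'
Rule 2: Consonant Assimilation: no voiced obstruent (b/d/g/v/z) stands immediately before a voiceless consonant (p/t/k/s/f). No change.
Rule 3: Final Devoicing: word-final voiced obstruent 'g' becomes voiceless 'k'. 'koqbog' -> 'koqbok'
Final form: 'koqbok'

koqbok


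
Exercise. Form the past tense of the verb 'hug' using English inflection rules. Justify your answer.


Apply rule: Double final consonant and add -ed. 'hug' becomes 'hugged'.

hugged


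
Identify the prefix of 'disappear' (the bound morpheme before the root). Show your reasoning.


The word 'disappear' = 'dis' (prefix) + 'appear' (root). The prefix is 'dis'.

dis


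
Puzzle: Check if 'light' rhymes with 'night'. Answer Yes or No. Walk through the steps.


Rime (stressed vowel + following sounds) of 'light': -ight = /aɪt/
Rime of 'night': -ight = /aɪt/
/aɪt/ and /aɪt/ are the same ending sound, so the words rhyme.

Yes


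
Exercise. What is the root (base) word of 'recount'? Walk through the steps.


Remove prefix 're' from 'recount' to get root 'count'.

count


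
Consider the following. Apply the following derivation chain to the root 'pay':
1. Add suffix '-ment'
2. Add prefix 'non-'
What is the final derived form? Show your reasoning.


Step 1: Add suffix '-ment' to 'pay' = 'payment'
Step 2: Add prefix 'non-' to 'payment' = 'nonpayment'

nonpayment


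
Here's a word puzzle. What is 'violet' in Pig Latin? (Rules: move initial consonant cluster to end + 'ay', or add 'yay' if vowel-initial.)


'violet': move consonant cluster 'v' to end and add 'ay': 'ioletvay'.

ioletvay


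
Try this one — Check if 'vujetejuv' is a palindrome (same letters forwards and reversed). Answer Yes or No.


Forward: 'vujetejuv'
Reversed: 'vujetejuv'
They are identical.

Yes


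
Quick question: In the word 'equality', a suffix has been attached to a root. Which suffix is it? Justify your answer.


The word 'equality' = 'equal' (root) + '-ity' (suffix). The suffix is '-ity'.

ity


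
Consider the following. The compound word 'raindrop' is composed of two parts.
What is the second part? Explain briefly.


Split 'raindrop' into 'rain' + 'drop'. The second part is 'drop'.

drop


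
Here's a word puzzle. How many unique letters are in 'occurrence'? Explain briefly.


Unique letters in 'occurrence': {c, e, n, o, r, u} = 6 distinct letters.

6


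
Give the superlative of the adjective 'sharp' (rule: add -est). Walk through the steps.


Apply superlative formation (add -est): 'sharp' -> 'sharpest'.

sharpest


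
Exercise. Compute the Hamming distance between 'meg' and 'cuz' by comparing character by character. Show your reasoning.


Alignment:
Position 1: 'm' vs 'c' = DIFFER
Position 2: 'e' vs 'u' = DIFFER
Position 3: 'g' vs 'z' = DIFFER
Total differences: 3

3


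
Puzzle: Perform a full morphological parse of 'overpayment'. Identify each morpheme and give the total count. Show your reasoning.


Step 1: Identify prefix: 'over' (meaning: excessively)
Step 2: Identify root: 'pay'
Step 3: Identify suffix(es): 'ment'
Decomposition: over- (prefix: excessively) + pay (root) + -ment (suffix: action/result)
Total morphemes: 3

3 morphemes (over- (prefix: excessively) + pay (root) + -ment (suffix: action/result))


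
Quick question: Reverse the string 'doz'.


Reverse 'doz' character by character: 'zod'.

zod


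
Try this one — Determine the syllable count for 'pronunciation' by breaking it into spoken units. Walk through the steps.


Break 'pronunciation' into syllables: pro-nun-ci-a-tion -> pro | nun | ci | a | tion = 5 syllables

5 syllables


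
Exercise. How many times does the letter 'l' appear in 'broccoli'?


Letter 'l' in 'broccoli': found at position(s) 7 = 1 occurrence(s).

1


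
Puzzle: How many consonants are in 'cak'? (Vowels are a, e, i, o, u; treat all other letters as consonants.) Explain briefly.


Consonants in 'cak': c, k = 2 consonants.

2


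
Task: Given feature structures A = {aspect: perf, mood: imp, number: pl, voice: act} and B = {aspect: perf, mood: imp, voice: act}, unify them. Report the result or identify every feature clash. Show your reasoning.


Compare features:
aspect: A=perf vs B=perf -> unified: perf
mood: A=imp vs B=imp -> unified: imp
number: A=pl vs B=_ -> unified: pl
voice: A=act vs B=act -> unified: act
No clashes found.

Unified: {aspect: perf, mood: imp, number: pl, voice: act}


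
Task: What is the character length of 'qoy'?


Spell out 'qoy' and number each letter: q(1), o(2), y(3). Total: 3 letters.

3


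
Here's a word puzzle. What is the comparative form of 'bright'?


Apply comparative formation (add -er): 'bright' -> 'brighter'.

brighter


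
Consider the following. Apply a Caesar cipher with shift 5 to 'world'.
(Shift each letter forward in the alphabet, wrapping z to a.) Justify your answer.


Shift each letter by 5: w -> b, o -> t, r -> w, l -> q, d -> i. Result: 'btwqi'.

btwqi


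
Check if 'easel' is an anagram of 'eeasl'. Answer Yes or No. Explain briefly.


Sorted letters of 'easel': 'aeels'
Sorted letters of 'eeasl': 'aeels'
They match.

Yes


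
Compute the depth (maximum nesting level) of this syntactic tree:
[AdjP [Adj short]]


Count bracket nesting levels:
'[' at pos 0: depth = 1
'[' at pos 6: depth = 2
Maximum depth reached: 2

2


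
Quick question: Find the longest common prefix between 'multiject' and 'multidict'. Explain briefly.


Compare from the start: 5 characters match: 'multi'. Mismatch at position 6: 'j' vs 'd'.

multi


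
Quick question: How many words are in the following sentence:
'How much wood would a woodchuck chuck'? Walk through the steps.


Split into words: How | much | wood | would | a | woodchuck | chuck = 7 words.

7


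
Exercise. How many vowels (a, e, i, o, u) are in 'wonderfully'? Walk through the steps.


Vowels in 'wonderfully': o, e, u = 3 vowels.

3


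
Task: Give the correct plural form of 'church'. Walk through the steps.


Apply rule: Add -es (sibilant/fricative ending). 'church' becomes 'churches'.

churches


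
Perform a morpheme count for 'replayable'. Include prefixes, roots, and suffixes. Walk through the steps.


Decomposition: re- (prefix) + play (root) + -able (suffix) = 3 morpheme(s)

3 morphemes


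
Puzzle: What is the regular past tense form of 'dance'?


Apply rule: Add -d (word ends in -e). 'dance' becomes 'danced'.

danced


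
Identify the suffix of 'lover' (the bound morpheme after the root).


The word 'lover' = 'love' (root) + '-er' (suffix). The suffix is '-er'.

er


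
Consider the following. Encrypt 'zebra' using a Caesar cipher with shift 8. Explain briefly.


Shift each letter by 8: z -> h, e -> m, b -> j, r -> z, a -> i. Result: 'hmjzi'.

hmjzi


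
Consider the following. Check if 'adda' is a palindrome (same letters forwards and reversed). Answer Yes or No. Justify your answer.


Forward: 'adda'
Reversed: 'adda'
They are identical.

Yes


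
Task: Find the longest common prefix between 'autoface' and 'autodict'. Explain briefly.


Compare from the start: 4 characters match: 'auto'. Mismatch at position 5: 'f' vs 'd'.

auto


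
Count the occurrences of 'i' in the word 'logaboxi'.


Letter 'i' in 'logaboxi': found at position(s) 8 = 1 occurrence(s).

1


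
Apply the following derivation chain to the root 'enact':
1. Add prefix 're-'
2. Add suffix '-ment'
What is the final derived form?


Step 1: Add prefix 're-' to 'enact' = 'reenact'
Step 2: Add suffix '-ment' to 'reenact' = 'reenactment'

reenactment


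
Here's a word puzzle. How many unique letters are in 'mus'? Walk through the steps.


Unique letters in 'mus': {m, s, u} = 3 distinct letters.

3


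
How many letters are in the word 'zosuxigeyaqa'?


Spell out 'zosuxigeyaqa' and number each letter: z(1), o(2), s(3), u(4), x(5), i(6), g(7), e(8), y(9), a(10), q(11), a(12). Total: 12 letters.

12


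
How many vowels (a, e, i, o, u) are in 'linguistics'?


Vowels in 'linguistics': i, u, i, i = 4 vowels.

4


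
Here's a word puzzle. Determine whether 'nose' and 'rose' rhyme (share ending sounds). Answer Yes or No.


Rime (stressed vowel + following sounds) of 'nose': -ose = /oʊz/
Rime of 'rose': -ose = /oʊz/
/oʊz/ and /oʊz/ are the same ending sound, so the words rhyme.

Yes


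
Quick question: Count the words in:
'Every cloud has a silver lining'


Split into words: Every | cloud | has | a | silver | lining = 6 words.

6


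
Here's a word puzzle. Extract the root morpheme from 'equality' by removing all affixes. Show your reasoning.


Remove suffix '-ity' from 'equality' to get root 'equal'.

equal


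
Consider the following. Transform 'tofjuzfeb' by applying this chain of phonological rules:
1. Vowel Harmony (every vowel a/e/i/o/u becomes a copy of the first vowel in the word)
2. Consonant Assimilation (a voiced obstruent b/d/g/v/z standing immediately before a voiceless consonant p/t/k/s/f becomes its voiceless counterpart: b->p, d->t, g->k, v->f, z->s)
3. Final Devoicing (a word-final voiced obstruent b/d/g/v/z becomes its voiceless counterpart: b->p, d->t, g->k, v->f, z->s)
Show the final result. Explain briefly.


Starting form: 'tofjuzfeb'
Rule 1: Vowel Harmony: all vowels become 'o' (matching first vowel). 'tofjuzfeb' -> 'tofjozfob'
Rule 2: Consonant Assimilation: voiced obstruent before voiceless consonant becomes voiceless ('zf' -> 'sf'). 'tofjozfob' -> 'tofjosfob'
Rule 3: Final Devoicing: word-final voiced obstruent 'b' becomes voiceless 'p'. 'tofjosfob' -> 'tofjosfop'
Final form: 'tofjosfop'

tofjosfop


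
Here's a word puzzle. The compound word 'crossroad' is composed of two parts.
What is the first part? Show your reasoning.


Split 'crossroad' into 'cross' + 'road'. The first part is 'cross'.

cross


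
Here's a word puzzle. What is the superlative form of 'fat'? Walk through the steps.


Apply superlative formation (double final consonant, add -est): 'fat' -> 'fattest'.

fattest


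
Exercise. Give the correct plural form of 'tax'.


Apply rule: Add -es (sibilant/fricative ending). 'tax' becomes 'taxes'.

taxes


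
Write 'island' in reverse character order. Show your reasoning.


Reverse 'island' character by character: 'dnalsi'.

dnalsi


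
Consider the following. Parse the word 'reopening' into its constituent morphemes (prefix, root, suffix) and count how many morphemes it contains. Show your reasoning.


Step 1: Identify prefix: 're' (meaning: again)
Step 2: Identify root: 'open'
Step 3: Identify suffix(es): 'ing'
Decomposition: re- (prefix: again) + open (root) + -ing (suffix: ongoing action)
Total morphemes: 3

3 morphemes (re- (prefix: again) + open (root) + -ing (suffix: ongoing action))


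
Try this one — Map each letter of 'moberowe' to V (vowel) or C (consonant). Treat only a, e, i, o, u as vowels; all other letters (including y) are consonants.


Letter mapping: m = C, o = V, b = C, e = V, r = C, o = V, w = C, e = V.

CVCVCVCV


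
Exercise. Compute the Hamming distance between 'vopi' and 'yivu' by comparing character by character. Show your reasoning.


Alignment:
Position 1: 'v' vs 'y' = DIFFER
Position 2: 'o' vs 'i' = DIFFER
Position 3: 'p' vs 'v' = DIFFER
Position 4: 'i' vs 'u' = DIFFER
Total differences: 4

4


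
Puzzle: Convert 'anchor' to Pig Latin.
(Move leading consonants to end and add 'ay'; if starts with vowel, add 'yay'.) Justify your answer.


'anchor' starts with a vowel, so add 'yay': 'anchoryay'.

anchoryay


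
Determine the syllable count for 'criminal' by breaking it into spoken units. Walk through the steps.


Break 'criminal' into syllables: crim-i-nal -> crim | i | nal = 3 syllables

3 syllables


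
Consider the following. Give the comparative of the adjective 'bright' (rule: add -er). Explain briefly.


Apply comparative formation (add -er): 'bright' -> 'brighter'.

brighter


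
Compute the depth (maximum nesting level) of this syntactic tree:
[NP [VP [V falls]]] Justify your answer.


Count bracket nesting levels:
'[' at pos 0: depth = 1
'[' at pos 4: depth = 2
'[' at pos 8: depth = 3
Maximum depth reached: 3

3


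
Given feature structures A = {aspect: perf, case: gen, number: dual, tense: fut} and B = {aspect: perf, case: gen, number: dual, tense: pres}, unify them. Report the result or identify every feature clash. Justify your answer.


Compare features:
aspect: A=perf vs B=perf -> unified: perf
case: A=gen vs B=gen -> unified: gen
number: A=dual vs B=dual -> unified: dual
tense: A=fut vs B=pres -> CLASH
Clash detected on feature 'tense' (fut vs pres); unification fails.

CLASH on 'tense' (fut vs pres)


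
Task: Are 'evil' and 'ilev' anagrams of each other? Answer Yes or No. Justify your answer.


Sorted letters of 'evil': 'eilv'
Sorted letters of 'ilev': 'eilv'
They match.

Yes


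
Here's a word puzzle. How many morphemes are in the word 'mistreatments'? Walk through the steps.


Decomposition: mis- (prefix) + treat (root) + -ment (suffix) + -s (plural) = 4 morpheme(s)

4 morphemes


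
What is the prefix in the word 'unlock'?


The word 'unlock' = 'un' (prefix) + 'lock' (root). The prefix is 'un'.

un


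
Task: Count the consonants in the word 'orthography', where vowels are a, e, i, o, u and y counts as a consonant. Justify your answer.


Consonants in 'orthography': r, t, h, g, r, p, h, y = 8 consonants.

8


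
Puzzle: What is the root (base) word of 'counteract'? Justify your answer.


Remove prefix 'counter' from 'counteract' to get root 'act'.

act


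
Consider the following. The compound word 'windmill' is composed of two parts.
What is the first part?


Split 'windmill' into 'wind' + 'mill'. The first part is 'wind'.

wind


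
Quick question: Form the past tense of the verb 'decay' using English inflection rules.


Apply rule: Add -ed. 'decay' becomes 'decayed'.

decayed


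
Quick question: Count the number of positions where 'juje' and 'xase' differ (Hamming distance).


Alignment:
Position 1: 'j' vs 'x' = DIFFER
Position 2: 'u' vs 'a' = DIFFER
Position 3: 'j' vs 's' = DIFFER
Position 4: 'e' vs 'e' = match
Total differences: 3

3


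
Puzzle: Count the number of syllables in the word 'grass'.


Break 'grass' into syllables: grass -> grass = 1 syllable

1 syllable


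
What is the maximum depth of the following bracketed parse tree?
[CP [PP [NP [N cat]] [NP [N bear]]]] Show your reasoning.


Count bracket nesting levels:
'[' at pos 0: depth = 1
'[' at pos 4: depth = 2
'[' at pos 8: depth = 3
'[' at pos 12: depth = 4
'[' at pos 21: depth = 3
'[' at pos 25: depth = 4
Maximum depth reached: 4

4


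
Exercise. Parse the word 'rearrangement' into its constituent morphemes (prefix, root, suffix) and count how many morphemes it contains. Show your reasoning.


Step 1: Identify prefix: 're' (meaning: again)
Step 2: Identify root: 'arrange'
Step 3: Identify suffix(es): 'ment'
Decomposition: re- (prefix: again) + arrange (root) + -ment (suffix: action/result)
Total morphemes: 3

3 morphemes (re- (prefix: again) + arrange (root) + -ment (suffix: action/result))


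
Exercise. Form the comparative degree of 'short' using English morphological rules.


Apply comparative formation (add -er): 'short' -> 'shorter'.

shorter


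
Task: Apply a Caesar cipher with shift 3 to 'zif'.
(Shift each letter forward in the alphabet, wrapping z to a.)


Shift each letter by 3: z -> c, i -> l, f -> i. Result: 'cli'.

cli


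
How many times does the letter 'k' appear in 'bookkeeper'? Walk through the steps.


Letter 'k' in 'bookkeeper': found at position(s) 4, 5 = 2 occurrence(s).

2


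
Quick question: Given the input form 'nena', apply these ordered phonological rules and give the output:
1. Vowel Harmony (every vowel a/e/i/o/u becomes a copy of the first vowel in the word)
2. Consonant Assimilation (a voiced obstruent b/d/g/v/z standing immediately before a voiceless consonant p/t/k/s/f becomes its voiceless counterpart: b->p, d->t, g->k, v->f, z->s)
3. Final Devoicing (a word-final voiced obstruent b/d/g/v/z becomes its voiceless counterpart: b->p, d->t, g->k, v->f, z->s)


Starting form: 'nena'
Rule 1: Vowel Harmony: all vowels become 'e' (matching first vowel). 'nena' -> 'nene'
Rule 2: Consonant Assimilation: no voiced obstruent (b/d/g/v/z) stands immediately before a voiceless consonant (p/t/k/s/f). No change.
Rule 3: Final Devoicing: the word ends in the vowel 'e', not a consonant. No change.
Final form: 'nene'

nene


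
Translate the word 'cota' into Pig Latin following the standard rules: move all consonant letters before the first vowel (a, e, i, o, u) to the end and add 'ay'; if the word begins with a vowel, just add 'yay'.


'cota': move consonant cluster 'c' to end and add 'ay': 'otacay'.

otacay


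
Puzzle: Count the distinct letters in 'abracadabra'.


Unique letters in 'abracadabra': {a, b, c, d, r} = 5 distinct letters.

5


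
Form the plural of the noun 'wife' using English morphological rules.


Apply rule: Change -fe to -ves. 'wife' becomes 'wives'.

wives


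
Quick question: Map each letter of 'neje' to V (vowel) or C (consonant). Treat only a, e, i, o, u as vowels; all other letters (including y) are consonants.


Letter mapping: n = C, e = V, j = C, e = V.

CVCV


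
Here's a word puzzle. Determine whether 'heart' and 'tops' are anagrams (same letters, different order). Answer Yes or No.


Sorted letters of 'heart': 'aehrt'
Sorted letters of 'tops': 'opst'
They do not match.

No


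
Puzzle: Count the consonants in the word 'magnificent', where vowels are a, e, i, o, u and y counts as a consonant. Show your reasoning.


Consonants in 'magnificent': m, g, n, f, c, n, t = 7 consonants.

7


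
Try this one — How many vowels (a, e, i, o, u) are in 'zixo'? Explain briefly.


Vowels in 'zixo': i, o = 2 vowels.

2


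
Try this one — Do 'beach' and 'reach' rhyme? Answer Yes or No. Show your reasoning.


Rime (stressed vowel + following sounds) of 'beach': -each = /iːtʃ/
Rime of 'reach': -each = /iːtʃ/
/iːtʃ/ and /iːtʃ/ are the same ending sound, so the words rhyme.

Yes


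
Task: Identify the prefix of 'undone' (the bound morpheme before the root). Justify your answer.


The word 'undone' = 'un' (prefix) + 'done' (root). The prefix is 'un'.

un


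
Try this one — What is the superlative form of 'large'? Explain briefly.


Apply superlative formation (ends in e: add -st): 'large' -> 'largest'.

largest


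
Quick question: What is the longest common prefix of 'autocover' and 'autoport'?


Compare from the start: 4 characters match: 'auto'. Mismatch at position 5: 'c' vs 'p'.

auto


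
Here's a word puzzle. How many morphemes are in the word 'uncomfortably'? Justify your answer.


Decomposition: un- (prefix) + comfort (root) + -able (suffix) + -ly (suffix) = 4 morpheme(s)

4 morphemes


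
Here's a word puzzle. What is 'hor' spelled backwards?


Reverse 'hor' character by character: 'roh'.

roh


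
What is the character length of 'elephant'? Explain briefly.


Spell out 'elephant' and number each letter: e(1), l(2), e(3), p(4), h(5), a(6), n(7), t(8). Total: 8 letters.

8


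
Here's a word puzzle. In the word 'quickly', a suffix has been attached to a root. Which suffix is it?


The word 'quickly' = 'quick' (root) + '-ly' (suffix). The suffix is '-ly'.

ly


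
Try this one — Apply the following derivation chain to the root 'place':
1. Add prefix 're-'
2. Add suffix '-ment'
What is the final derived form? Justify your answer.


Step 1: Add prefix 're-' to 'place' = 'replace'
Step 2: Add suffix '-ment' to 'replace' = 'replacement'

replacement


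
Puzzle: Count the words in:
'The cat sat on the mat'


Split into words: The | cat | sat | on | the | mat = 6 words.

6


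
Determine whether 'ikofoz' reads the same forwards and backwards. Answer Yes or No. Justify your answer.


Forward: 'ikofoz'
Reversed: 'zofoki'
They differ.

No


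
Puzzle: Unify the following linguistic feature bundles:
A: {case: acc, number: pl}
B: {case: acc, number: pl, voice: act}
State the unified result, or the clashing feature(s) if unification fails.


Compare features:
case: A=acc vs B=acc -> unified: acc
number: A=pl vs B=pl -> unified: pl
voice: A=_ vs B=act -> unified: act
No clashes found.

Unified: {case: acc, number: pl, voice: act}


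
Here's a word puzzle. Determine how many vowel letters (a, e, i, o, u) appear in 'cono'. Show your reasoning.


Vowels in 'cono': o, o = 2 vowels.

2


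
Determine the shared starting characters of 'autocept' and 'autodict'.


Compare from the start: 4 characters match: 'auto'. Mismatch at position 5: 'c' vs 'd'.

auto


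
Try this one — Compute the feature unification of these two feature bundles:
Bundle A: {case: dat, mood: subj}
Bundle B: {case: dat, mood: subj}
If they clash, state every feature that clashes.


Compare features:
case: A=dat vs B=dat -> unified: dat
mood: A=subj vs B=subj -> unified: subj
No clashes found.

Unified: {case: dat, mood: subj}


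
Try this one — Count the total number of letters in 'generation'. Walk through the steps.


Spell out 'generation' and number each letter: g(1), e(2), n(3), e(4), r(5), a(6), t(7), i(8), o(9), n(10). Total: 10 letters.

10


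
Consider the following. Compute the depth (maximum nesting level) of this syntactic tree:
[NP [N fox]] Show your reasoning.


Count bracket nesting levels:
'[' at pos 0: depth = 1
'[' at pos 4: depth = 2
Maximum depth reached: 2

2


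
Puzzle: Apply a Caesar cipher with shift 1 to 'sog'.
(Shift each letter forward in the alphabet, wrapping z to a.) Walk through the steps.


Shift each letter by 1: s -> t, o -> p, g -> h. Result: 'tph'.

tph


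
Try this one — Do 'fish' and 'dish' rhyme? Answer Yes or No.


Rime (stressed vowel + following sounds) of 'fish': -ish = /ɪʃ/
Rime of 'dish': -ish = /ɪʃ/
/ɪʃ/ and /ɪʃ/ are the same ending sound, so the words rhyme.

Yes


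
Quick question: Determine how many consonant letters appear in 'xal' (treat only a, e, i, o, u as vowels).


Consonants in 'xal': x, l = 2 consonants.

2


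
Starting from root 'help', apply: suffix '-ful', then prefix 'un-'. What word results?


Step 1: Add suffix '-ful' to 'help' = 'helpful'
Step 2: Add prefix 'un-' to 'helpful' = 'unhelpful'

unhelpful


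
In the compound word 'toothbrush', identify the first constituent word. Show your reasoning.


Split 'toothbrush' into 'tooth' + 'brush'. The first part is 'tooth'.

tooth


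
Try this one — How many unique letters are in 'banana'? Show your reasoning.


Unique letters in 'banana': {a, b, n} = 3 distinct letters.

3


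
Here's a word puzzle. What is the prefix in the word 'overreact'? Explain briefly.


The word 'overreact' = 'over' (prefix) + 'react' (root). The prefix is 'over'.

over


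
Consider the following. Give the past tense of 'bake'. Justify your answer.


Apply rule: Add -d (word ends in -e). 'bake' becomes 'baked'.

baked


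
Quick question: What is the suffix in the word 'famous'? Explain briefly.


The word 'famous' = 'fame' (root) + '-ous' (suffix). The suffix is '-ous'.

ous


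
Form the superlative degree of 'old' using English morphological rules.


Apply superlative formation (add -est): 'old' -> 'oldest'.

oldest


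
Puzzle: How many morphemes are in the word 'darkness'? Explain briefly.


Decomposition: dark (root) + -ness (suffix) = 2 morpheme(s)

2 morphemes


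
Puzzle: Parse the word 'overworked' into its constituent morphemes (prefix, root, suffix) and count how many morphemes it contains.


Step 1: Identify prefix: 'over' (meaning: excessively)
Step 2: Identify root: 'work'
Step 3: Identify suffix(es): 'ed'
Decomposition: over- (prefix: excessively) + work (root) + -ed (suffix: past)
Total morphemes: 3

3 morphemes (over- (prefix: excessively) + work (root) + -ed (suffix: past))


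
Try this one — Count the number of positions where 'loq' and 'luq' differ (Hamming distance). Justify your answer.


Alignment:
Position 1: 'l' vs 'l' = match
Position 2: 'o' vs 'u' = DIFFER
Position 3: 'q' vs 'q' = match
Total differences: 1

1


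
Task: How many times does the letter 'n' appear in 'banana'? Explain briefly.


Letter 'n' in 'banana': found at position(s) 3, 5 = 2 occurrence(s).

2


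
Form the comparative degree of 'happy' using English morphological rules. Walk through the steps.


Apply comparative formation (consonant + y: change y to i, add -er): 'happy' -> 'happier'.

happier


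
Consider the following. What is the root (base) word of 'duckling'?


Remove suffix '-ling' from 'duckling' to get root 'duck'.

duck


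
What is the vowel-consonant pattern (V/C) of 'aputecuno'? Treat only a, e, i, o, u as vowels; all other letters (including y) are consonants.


Letter mapping: a = V, p = C, u = V, t = C, e = V, c = C, u = V, n = C, o = V.

VCVCVCVCV


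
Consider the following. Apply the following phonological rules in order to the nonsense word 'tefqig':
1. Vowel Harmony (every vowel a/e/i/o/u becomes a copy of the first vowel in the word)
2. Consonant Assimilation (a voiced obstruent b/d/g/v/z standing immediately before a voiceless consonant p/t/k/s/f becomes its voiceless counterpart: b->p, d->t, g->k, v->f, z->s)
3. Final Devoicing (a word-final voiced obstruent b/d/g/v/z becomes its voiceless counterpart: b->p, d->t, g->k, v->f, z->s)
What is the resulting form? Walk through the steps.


Starting form: 'tefqig'
Rule 1: Vowel Harmony: all vowels become 'e' (matching first vowel). 'tefqig' -> 'tefqeg'
Rule 2: Consonant Assimilation: no voiced obstruent (b/d/g/v/z) stands immediately before a voiceless consonant (p/t/k/s/f). No change.
Rule 3: Final Devoicing: word-final voiced obstruent 'g' becomes voiceless 'k'. 'tefqeg' -> 'tefqek'
Final form: 'tefqek'

tefqek


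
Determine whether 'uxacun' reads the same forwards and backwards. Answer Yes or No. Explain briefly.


Forward: 'uxacun'
Reversed: 'nucaxu'
They differ.

No


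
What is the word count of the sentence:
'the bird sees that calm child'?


Split into words: the | bird | sees | that | calm | child = 6 words.

6


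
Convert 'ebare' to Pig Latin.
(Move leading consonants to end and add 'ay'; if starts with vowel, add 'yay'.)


'ebare' starts with a vowel, so add 'yay': 'ebareyay'.

ebareyay


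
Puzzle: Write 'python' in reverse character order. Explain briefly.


Reverse 'python' character by character: 'nohtyp'.

nohtyp


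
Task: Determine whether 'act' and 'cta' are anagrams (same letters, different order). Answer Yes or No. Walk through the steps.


Sorted letters of 'act': 'act'
Sorted letters of 'cta': 'act'
They match.

Yes


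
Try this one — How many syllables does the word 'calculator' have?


Break 'calculator' into syllables: cal-cu-la-tor -> cal | cu | la | tor = 4 syllables

4 syllables


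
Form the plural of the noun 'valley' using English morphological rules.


Apply rule: Add -s. 'valley' becomes 'valleys'.

valleys


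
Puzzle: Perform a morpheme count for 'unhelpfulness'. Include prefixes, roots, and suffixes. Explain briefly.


Decomposition: un- (prefix) + help (root) + -ful (suffix) + -ness (suffix) = 4 morpheme(s)

4 morphemes


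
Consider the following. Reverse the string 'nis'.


Reverse 'nis' character by character: 'sin'.

sin


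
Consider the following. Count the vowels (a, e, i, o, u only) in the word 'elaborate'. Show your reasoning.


Vowels in 'elaborate': e, a, o, a, e = 5 vowels.

5


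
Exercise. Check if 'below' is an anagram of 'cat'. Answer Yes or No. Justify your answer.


Sorted letters of 'below': 'below'
Sorted letters of 'cat': 'act'
They do not match.

No


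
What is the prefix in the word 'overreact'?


The word 'overreact' = 'over' (prefix) + 'react' (root). The prefix is 'over'.

over


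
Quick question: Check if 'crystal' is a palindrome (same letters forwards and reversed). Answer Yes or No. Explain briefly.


Forward: 'crystal'
Reversed: 'latsyrc'
They differ.

No


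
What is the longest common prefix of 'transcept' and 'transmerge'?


Compare from the start: 5 characters match: 'trans'. Mismatch at position 6: 'c' vs 'm'.

trans


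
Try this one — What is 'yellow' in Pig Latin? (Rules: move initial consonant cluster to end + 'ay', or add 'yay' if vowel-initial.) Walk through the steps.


'yellow': move consonant cluster 'y' to end and add 'ay': 'ellowyay'.

ellowyay


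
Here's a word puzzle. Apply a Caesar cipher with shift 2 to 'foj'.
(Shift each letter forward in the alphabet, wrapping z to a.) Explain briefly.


Shift each letter by 2: f -> h, o -> q, j -> l. Result: 'hql'.

hql


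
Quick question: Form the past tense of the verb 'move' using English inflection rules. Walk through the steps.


Apply rule: Add -d (word ends in -e). 'move' becomes 'moved'.

moved


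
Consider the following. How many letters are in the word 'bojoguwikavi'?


Spell out 'bojoguwikavi' and number each letter: b(1), o(2), j(3), o(4), g(5), u(6), w(7), i(8), k(9), a(10), v(11), i(12). Total: 12 letters.

12


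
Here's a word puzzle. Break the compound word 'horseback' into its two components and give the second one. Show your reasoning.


Split 'horseback' into 'horse' + 'back'. The second part is 'back'.

back


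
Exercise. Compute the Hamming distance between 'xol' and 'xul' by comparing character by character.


Alignment:
Position 1: 'x' vs 'x' = match
Position 2: 'o' vs 'u' = DIFFER
Position 3: 'l' vs 'l' = match
Total differences: 1

1


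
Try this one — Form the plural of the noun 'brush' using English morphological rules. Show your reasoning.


Apply rule: Add -es (sibilant/fricative ending). 'brush' becomes 'brushes'.

brushes


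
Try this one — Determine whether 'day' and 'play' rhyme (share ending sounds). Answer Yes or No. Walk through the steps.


Rime (stressed vowel + following sounds) of 'day': -ay = /eɪ/
Rime of 'play': -ay = /eɪ/
/eɪ/ and /eɪ/ are the same ending sound, so the words rhyme.

Yes


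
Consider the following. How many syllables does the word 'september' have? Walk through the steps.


Break 'september' into syllables: sep-tem-ber -> sep | tem | ber = 3 syllables

3 syllables


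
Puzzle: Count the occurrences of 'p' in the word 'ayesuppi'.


Letter 'p' in 'ayesuppi': found at position(s) 6, 7 = 2 occurrence(s).

2


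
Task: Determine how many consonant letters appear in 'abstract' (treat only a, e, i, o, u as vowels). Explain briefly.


Consonants in 'abstract': b, s, t, r, c, t = 6 consonants.

6


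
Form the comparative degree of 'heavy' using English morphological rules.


Apply comparative formation (consonant + y: change y to i, add -er): 'heavy' -> 'heavier'.

heavier


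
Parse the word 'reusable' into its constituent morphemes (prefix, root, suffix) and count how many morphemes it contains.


Step 1: Identify prefix: 're' (meaning: again)
Step 2: Identify root: 'use'
Step 3: Identify suffix(es): 'able'
Decomposition: re- (prefix: again) + use (root) + -able (suffix: capable of)
Total morphemes: 3

3 morphemes (re- (prefix: again) + use (root) + -able (suffix: capable of))


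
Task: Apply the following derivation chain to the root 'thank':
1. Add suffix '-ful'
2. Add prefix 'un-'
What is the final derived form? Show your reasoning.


Step 1: Add suffix '-ful' to 'thank' = 'thankful'
Step 2: Add prefix 'un-' to 'thankful' = 'unthankful'

unthankful


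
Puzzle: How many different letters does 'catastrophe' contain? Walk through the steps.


Unique letters in 'catastrophe': {a, c, e, h, o, p, r, s, t} = 9 distinct letters.

9


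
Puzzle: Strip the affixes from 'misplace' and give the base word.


Remove prefix 'mis' from 'misplace' to get root 'place'.

place


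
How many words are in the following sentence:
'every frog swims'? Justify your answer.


Split into words: every | frog | swims = 3 words.

3


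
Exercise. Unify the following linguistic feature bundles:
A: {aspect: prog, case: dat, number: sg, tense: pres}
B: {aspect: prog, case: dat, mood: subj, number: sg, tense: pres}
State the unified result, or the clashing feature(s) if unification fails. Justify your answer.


Compare features:
aspect: A=prog vs B=prog -> unified: prog
case: A=dat vs B=dat -> unified: dat
mood: A=_ vs B=subj -> unified: subj
number: A=sg vs B=sg -> unified: sg
tense: A=pres vs B=pres -> unified: pres
No clashes found.

Unified: {aspect: prog, case: dat, mood: subj, number: sg, tense: pres}


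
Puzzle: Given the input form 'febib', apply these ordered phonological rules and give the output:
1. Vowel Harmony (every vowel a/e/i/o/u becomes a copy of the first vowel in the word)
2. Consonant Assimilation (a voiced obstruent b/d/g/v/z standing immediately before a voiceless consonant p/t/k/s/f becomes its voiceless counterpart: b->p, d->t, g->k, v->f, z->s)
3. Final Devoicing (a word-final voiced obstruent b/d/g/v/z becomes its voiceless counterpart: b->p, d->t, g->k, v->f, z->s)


Starting form: 'febib'
Rule 1: Vowel Harmony: all vowels become 'e' (matching first vowel). 'febib' -> 'febeb'
Rule 2: Consonant Assimilation: no voiced obstruent (b/d/g/v/z) stands immediately before a voiceless consonant (p/t/k/s/f). No change.
Rule 3: Final Devoicing: word-final voiced obstruent 'b' becomes voiceless 'p'. 'febeb' -> 'febep'
Final form: 'febep'

febep


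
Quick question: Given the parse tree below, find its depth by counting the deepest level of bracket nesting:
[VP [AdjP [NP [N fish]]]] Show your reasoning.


Count bracket nesting levels:
'[' at pos 0: depth = 1
'[' at pos 4: depth = 2
'[' at pos 10: depth = 3
'[' at pos 14: depth = 4
Maximum depth reached: 4

4


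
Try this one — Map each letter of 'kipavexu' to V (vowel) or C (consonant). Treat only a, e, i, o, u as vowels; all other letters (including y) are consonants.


Letter mapping: k = C, i = V, p = C, a = V, v = C, e = V, x = C, u = V.

CVCVCVCV


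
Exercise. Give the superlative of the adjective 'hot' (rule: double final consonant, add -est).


Apply superlative formation (double final consonant, add -est): 'hot' -> 'hottest'.

hottest


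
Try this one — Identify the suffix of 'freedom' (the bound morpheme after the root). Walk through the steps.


The word 'freedom' = 'free' (root) + '-dom' (suffix). The suffix is '-dom'.

dom


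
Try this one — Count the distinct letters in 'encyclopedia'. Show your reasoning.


Unique letters in 'encyclopedia': {a, c, d, e, i, l, n, o, p, y} = 10 distinct letters.

10


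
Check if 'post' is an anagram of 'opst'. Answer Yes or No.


Sorted letters of 'post': 'opst'
Sorted letters of 'opst': 'opst'
They match.

Yes


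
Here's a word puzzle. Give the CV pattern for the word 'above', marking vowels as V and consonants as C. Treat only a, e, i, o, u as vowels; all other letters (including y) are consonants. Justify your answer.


Letter mapping: a = V, b = C, o = V, v = C, e = V.

VCVCV


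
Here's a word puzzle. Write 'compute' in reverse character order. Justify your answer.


Reverse 'compute' character by character: 'etupmoc'.

etupmoc


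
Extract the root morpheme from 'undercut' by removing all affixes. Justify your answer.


Remove prefix 'under' from 'undercut' to get root 'cut'.

cut


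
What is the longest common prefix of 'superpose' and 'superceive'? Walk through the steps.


Compare from the start: 5 characters match: 'super'. Mismatch at position 6: 'p' vs 'c'.

super


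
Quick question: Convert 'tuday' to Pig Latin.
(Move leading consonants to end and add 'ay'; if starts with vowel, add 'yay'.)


'tuday': move consonant cluster 't' to end and add 'ay': 'udaytay'.

udaytay


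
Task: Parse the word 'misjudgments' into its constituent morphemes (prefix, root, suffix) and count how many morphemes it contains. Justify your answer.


Step 1: Identify prefix: 'mis' (meaning: wrongly)
Step 2: Identify root: 'judge'
Step 3: Identify suffix(es): 'ment, s'
Decomposition: mis- (prefix: wrongly) + judge (root) + -ment (suffix: action/result) + -s (plural)
Total morphemes: 4

4 morphemes (mis- (prefix: wrongly) + judge (root) + -ment (suffix: action/result) + -s (plural))


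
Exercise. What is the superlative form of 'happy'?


Apply superlative formation (consonant + y: change y to i, add -est): 'happy' -> 'happiest'.

happiest


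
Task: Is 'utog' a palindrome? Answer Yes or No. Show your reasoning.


Forward: 'utog'
Reversed: 'gotu'
They differ.

No


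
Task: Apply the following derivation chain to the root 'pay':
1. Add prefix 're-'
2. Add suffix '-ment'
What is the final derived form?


Step 1: Add prefix 're-' to 'pay' = 'repay'
Step 2: Add suffix '-ment' to 'repay' = 'repayment'

repayment


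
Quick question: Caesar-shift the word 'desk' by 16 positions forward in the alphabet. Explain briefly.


Shift each letter by 16: d -> t, e -> u, s -> i, k -> a. Result: 'tuia'.

tuia


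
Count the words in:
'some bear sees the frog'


Split into words: some | bear | sees | the | frog = 5 words.

5


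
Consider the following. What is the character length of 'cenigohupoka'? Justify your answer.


Spell out 'cenigohupoka' and number each letter: c(1), e(2), n(3), i(4), g(5), o(6), h(7), u(8), p(9), o(10), k(11), a(12). Total: 12 letters.

12


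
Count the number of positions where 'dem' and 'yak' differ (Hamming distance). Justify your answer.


Alignment:
Position 1: 'd' vs 'y' = DIFFER
Position 2: 'e' vs 'a' = DIFFER
Position 3: 'm' vs 'k' = DIFFER
Total differences: 3

3


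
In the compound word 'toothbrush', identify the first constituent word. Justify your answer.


Split 'toothbrush' into 'tooth' + 'brush'. The first part is 'tooth'.

tooth


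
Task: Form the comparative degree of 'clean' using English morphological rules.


Apply comparative formation (add -er): 'clean' -> 'cleaner'.

cleaner


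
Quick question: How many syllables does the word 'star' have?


Break 'star' into syllables: star -> star = 1 syllable

1 syllable


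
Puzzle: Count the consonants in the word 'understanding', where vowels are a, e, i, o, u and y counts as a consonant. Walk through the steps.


Consonants in 'understanding': n, d, r, s, t, n, d, n, g = 9 consonants.

9


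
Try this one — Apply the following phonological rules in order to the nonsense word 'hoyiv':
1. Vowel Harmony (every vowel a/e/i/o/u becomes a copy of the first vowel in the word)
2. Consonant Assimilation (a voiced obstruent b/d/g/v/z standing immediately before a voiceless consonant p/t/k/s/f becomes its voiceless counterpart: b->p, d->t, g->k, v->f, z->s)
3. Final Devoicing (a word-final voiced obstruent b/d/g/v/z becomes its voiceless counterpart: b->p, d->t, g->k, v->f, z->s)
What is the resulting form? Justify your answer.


Starting form: 'hoyiv'
Rule 1: Vowel Harmony: all vowels become 'o' (matching first vowel). 'hoyiv' -> 'hoyov'
Rule 2: Consonant Assimilation: no voiced obstruent (b/d/g/v/z) stands immediately before a voiceless consonant (p/t/k/s/f). No change.
Rule 3: Final Devoicing: word-final voiced obstruent 'v' becomes voiceless 'f'. 'hoyov' -> 'hoyof'
Final form: 'hoyof'

hoyof
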